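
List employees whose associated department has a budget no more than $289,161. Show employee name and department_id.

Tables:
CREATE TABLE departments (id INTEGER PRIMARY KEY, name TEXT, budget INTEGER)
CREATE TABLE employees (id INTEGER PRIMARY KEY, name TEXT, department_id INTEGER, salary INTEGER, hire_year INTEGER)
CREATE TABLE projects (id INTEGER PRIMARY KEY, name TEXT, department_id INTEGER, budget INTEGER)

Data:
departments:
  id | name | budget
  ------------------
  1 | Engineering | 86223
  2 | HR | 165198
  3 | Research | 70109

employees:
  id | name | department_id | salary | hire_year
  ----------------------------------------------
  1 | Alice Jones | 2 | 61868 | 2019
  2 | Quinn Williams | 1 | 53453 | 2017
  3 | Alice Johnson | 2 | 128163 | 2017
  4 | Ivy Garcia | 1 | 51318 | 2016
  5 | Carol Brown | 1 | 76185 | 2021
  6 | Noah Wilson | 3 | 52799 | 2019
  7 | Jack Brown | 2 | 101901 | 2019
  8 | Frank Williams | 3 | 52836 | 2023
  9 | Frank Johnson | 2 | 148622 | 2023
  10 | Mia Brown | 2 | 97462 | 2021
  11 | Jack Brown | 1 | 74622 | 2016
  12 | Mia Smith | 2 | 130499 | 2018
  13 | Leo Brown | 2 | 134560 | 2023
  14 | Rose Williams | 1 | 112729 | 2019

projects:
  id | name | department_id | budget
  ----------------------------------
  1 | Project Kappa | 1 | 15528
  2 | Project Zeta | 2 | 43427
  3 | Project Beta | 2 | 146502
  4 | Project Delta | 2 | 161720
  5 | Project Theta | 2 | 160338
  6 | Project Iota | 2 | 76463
SELECT name, department_id FROM employees WHERE department_id IN (SELECT id FROM departments WHERE budget <= 289161)

Execution result:
name | department_id
Alice Jones | 2
Quinn Williams | 1
Alice Johnson | 2
Ivy Garcia | 1
Carol Brown | 1
Noah Wilson | 3
Jack Brown | 2
Frank Williams | 3
Frank Johnson | 2
Mia Brown | 2
Jack Brown | 1
Mia Smith | 2
Leo Brown | 2
Rose Williams | 1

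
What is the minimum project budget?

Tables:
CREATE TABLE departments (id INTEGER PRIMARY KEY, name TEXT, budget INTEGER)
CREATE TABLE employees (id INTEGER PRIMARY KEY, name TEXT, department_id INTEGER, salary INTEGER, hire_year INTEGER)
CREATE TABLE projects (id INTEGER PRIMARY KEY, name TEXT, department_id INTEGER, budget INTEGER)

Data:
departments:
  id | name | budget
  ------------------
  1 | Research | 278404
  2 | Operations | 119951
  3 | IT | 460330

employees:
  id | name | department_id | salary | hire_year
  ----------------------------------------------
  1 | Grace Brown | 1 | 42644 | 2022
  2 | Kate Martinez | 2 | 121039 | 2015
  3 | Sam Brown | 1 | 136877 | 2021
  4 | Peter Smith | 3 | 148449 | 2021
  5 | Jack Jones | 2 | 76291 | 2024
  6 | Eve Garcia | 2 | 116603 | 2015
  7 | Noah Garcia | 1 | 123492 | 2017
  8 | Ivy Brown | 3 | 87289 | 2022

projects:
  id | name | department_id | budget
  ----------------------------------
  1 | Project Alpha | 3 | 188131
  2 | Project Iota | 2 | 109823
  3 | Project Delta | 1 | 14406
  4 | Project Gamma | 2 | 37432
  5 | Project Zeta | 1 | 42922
SELECT MIN(budget) FROM projects

Execution result:
14406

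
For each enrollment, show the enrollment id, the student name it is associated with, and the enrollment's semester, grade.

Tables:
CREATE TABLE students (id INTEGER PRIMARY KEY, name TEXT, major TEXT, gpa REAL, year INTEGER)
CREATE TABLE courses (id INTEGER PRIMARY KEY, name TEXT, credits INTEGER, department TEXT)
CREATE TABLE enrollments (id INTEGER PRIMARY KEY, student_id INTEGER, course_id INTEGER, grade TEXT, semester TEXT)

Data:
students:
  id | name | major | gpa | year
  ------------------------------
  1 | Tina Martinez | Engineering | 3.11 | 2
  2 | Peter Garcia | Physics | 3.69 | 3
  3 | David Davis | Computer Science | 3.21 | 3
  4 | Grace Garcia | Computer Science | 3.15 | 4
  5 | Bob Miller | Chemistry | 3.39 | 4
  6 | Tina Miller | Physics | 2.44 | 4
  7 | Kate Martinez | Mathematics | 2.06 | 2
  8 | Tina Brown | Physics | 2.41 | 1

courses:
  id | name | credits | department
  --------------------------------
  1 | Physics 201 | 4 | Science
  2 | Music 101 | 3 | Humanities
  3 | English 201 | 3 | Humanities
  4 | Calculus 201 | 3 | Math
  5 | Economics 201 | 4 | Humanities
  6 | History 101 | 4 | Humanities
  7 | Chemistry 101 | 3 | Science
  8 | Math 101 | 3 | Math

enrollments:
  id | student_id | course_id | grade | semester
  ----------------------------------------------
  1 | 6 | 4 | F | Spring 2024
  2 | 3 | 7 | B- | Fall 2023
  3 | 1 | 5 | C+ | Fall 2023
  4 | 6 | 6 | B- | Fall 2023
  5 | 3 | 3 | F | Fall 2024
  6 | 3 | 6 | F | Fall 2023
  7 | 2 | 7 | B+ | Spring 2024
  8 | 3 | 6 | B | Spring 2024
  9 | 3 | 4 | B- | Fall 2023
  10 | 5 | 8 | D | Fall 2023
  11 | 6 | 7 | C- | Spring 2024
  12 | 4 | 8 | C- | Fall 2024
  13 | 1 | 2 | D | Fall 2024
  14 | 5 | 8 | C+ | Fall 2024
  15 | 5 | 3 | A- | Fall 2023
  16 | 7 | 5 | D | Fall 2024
SELECT c.id, p.name AS student, c.semester, c.grade FROM enrollments c JOIN students p ON c.student_id = p.id

Execution result:
id | student | semester | grade
1 | Tina Miller | Spring 2024 | F
2 | David Davis | Fall 2023 | B-
3 | Tina Martinez | Fall 2023 | C+
4 | Tina Miller | Fall 2023 | B-
5 | David Davis | Fall 2024 | F
6 | David Davis | Fall 2023 | F
7 | Peter Garcia | Spring 2024 | B+
8 | David Davis | Spring 2024 | B
9 | David Davis | Fall 2023 | B-
10 | Bob Miller | Fall 2023 | D
11 | Tina Miller | Spring 2024 | C-
12 | Grace Garcia | Fall 2024 | C-
13 | Tina Martinez | Fall 2024 | D
14 | Bob Miller | Fall 2024 | C+
15 | Bob Miller | Fall 2023 | A-
16 | Kate Martinez | Fall 2024 | D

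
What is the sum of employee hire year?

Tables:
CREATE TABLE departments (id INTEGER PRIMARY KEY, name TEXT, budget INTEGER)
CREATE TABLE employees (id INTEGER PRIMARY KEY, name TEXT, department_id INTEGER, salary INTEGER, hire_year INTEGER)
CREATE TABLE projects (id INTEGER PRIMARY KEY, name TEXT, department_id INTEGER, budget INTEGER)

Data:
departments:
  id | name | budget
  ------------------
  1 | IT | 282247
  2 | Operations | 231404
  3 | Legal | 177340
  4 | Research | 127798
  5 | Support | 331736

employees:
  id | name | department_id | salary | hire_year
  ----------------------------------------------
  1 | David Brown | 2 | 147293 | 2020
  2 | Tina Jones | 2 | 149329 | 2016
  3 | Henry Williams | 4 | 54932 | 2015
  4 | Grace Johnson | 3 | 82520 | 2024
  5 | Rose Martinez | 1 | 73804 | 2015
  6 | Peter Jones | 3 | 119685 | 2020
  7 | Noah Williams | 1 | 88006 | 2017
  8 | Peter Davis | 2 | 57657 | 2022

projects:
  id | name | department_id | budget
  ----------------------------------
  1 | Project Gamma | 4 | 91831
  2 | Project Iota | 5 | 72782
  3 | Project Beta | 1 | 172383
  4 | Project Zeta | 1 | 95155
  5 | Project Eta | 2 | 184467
SELECT SUM(hire_year) FROM employees

Execution result:
16149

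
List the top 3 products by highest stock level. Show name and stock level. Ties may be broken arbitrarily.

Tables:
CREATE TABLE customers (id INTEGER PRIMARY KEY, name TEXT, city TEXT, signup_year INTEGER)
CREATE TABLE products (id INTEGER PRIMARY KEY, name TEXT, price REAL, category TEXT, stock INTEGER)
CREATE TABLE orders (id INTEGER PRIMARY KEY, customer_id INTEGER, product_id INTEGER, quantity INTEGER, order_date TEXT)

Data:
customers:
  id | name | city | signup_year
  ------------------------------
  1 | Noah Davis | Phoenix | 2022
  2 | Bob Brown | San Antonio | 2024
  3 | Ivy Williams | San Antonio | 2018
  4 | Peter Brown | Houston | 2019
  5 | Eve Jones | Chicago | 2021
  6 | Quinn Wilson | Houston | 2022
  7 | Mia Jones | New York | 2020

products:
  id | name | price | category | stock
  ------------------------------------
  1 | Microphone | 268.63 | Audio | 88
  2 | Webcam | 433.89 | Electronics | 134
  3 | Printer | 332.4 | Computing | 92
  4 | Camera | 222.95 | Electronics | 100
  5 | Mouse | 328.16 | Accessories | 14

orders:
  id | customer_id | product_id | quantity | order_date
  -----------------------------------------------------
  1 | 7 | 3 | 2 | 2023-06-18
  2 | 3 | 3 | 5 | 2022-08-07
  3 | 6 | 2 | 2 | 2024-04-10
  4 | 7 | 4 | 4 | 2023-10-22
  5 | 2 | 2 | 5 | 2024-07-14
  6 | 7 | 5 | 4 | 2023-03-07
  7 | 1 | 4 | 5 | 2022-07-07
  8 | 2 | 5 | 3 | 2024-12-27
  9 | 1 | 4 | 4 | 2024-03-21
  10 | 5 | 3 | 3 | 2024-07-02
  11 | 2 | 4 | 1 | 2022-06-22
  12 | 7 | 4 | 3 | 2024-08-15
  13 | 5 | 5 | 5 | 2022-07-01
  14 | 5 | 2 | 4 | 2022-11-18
SELECT name, stock FROM products ORDER BY stock DESC LIMIT 3

Execution result:
name | stock
Webcam | 134
Camera | 100
Printer | 92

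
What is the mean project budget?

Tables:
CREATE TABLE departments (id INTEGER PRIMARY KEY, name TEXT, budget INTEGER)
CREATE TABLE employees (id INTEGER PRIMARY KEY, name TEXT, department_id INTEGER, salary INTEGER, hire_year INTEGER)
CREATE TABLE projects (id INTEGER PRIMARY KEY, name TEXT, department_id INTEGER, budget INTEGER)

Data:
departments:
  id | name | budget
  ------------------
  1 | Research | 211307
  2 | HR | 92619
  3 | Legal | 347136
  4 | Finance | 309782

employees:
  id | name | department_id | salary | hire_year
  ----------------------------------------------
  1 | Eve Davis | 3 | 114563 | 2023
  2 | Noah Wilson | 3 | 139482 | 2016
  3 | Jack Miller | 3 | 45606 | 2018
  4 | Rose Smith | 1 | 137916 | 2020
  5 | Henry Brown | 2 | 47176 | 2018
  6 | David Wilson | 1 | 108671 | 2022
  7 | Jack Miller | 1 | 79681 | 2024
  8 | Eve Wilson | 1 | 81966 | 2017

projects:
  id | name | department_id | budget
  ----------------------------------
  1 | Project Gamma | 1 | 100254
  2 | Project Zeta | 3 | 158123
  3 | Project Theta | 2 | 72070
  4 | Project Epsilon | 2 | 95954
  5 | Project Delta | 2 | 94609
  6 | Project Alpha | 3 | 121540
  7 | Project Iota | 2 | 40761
SELECT AVG(budget) FROM projects

Execution result:
97615.86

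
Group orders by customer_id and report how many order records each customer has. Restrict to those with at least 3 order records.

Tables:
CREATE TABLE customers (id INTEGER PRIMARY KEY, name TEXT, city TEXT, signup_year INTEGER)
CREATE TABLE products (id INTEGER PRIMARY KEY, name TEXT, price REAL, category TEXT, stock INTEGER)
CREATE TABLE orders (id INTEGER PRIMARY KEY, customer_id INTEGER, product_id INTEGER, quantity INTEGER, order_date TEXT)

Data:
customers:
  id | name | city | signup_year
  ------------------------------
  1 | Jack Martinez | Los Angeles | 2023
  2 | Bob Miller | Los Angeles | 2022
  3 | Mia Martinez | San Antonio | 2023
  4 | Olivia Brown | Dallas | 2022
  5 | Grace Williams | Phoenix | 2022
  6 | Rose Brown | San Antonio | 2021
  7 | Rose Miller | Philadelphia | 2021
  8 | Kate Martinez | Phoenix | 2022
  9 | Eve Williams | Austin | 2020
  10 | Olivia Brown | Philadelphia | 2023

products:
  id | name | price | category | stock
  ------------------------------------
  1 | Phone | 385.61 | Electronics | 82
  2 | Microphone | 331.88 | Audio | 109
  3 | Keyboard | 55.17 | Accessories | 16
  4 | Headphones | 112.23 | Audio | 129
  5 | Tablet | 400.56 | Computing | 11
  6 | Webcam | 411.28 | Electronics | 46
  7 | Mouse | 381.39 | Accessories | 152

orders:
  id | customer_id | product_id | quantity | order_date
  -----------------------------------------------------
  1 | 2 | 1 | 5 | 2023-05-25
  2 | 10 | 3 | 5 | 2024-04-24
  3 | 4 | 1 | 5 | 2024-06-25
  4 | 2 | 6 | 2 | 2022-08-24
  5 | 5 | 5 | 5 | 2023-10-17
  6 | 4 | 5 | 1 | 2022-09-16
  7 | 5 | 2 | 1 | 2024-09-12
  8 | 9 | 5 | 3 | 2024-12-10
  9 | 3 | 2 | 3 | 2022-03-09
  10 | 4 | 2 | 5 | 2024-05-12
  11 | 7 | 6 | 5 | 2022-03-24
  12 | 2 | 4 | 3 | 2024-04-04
SELECT customer_id, COUNT(*) AS order_count FROM orders GROUP BY customer_id HAVING COUNT(*) >= 3

Execution result:
customer_id | order_count
2 | 3
4 | 3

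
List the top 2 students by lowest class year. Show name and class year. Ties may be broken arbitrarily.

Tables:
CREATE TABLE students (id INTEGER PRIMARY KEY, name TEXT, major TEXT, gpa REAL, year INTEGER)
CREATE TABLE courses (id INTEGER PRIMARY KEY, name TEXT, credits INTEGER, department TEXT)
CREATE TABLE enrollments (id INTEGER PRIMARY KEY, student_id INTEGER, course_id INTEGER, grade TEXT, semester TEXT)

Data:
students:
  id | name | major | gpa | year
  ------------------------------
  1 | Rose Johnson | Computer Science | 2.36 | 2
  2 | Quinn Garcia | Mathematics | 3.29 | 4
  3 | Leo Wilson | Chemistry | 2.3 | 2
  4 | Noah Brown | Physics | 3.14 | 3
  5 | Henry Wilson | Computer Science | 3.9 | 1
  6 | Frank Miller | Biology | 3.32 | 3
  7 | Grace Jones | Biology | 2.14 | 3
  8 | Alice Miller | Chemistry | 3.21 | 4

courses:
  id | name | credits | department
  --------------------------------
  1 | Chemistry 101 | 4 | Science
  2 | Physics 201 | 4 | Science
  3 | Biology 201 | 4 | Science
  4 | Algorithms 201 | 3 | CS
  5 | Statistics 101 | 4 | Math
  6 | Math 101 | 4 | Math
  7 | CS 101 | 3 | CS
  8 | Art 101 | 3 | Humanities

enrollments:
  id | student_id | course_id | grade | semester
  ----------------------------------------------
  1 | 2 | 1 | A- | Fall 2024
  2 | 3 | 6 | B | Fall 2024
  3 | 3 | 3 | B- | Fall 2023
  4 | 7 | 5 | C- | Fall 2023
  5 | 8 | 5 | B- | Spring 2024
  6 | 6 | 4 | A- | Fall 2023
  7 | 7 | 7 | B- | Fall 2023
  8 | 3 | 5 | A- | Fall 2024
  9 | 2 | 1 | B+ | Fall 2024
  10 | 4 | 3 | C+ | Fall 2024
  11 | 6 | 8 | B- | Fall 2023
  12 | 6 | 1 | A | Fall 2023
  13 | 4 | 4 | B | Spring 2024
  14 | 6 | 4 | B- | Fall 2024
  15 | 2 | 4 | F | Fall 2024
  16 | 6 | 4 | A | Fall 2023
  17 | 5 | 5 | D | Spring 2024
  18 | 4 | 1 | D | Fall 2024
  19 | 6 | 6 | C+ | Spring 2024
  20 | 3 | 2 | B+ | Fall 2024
SELECT name, year FROM students ORDER BY year ASC LIMIT 2

Execution result:
name | year
Henry Wilson | 1
Rose Johnson | 2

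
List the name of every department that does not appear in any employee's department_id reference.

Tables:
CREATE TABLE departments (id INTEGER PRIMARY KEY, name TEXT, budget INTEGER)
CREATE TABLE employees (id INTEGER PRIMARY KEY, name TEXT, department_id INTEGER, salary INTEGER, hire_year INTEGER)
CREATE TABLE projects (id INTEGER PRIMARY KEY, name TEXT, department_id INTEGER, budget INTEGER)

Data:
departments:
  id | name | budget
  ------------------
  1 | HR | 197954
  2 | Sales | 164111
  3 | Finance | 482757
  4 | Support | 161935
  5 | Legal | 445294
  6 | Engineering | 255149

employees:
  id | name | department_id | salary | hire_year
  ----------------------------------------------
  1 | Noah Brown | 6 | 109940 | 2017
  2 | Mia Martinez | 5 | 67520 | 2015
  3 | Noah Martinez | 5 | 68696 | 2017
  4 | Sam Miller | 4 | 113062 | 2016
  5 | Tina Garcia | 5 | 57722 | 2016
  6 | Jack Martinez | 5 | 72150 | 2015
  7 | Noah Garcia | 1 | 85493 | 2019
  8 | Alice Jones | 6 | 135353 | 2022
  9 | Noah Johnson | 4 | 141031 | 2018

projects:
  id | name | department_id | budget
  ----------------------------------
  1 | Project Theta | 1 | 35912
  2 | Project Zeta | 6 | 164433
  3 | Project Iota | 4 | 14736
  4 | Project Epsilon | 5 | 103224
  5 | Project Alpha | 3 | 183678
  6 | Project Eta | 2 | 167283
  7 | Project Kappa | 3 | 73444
SELECT p.name FROM departments p LEFT JOIN employees c ON c.department_id = p.id WHERE c.id IS NULL

Execution result:
name
Sales
Finance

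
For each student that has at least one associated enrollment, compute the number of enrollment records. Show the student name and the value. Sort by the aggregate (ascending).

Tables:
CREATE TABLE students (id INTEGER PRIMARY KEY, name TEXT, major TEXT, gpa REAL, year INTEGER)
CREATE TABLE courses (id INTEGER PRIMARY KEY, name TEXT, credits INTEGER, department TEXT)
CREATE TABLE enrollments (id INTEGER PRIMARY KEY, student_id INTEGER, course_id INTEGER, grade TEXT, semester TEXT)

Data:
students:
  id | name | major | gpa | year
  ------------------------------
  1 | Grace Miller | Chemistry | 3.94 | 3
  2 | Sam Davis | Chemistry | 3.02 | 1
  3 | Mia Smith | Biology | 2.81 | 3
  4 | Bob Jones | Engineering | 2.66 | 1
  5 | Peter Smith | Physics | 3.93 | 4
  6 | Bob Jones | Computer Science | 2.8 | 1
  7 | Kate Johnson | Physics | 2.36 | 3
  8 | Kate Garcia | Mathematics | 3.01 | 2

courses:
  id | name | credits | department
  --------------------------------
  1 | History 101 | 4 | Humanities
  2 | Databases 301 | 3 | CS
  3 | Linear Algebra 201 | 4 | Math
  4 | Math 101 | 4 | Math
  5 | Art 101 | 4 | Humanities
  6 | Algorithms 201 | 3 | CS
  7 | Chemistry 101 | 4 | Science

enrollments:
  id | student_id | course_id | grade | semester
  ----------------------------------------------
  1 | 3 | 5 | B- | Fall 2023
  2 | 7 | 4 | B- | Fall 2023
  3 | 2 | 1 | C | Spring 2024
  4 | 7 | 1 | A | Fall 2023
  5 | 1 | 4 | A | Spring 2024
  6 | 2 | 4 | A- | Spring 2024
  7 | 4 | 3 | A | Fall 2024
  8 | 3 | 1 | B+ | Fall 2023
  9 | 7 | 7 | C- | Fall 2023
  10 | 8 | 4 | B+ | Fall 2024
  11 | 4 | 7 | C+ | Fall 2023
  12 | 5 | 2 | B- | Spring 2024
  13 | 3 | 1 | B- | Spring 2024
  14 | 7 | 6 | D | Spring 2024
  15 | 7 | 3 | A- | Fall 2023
SELECT p.name, COUNT(*) AS n FROM enrollments c JOIN students p ON c.student_id = p.id GROUP BY p.id, p.name ORDER BY n ASC

Execution result:
name | n
Grace Miller | 1
Peter Smith | 1
Kate Garcia | 1
Sam Davis | 2
Bob Jones | 2
Mia Smith | 3
Kate Johnson | 5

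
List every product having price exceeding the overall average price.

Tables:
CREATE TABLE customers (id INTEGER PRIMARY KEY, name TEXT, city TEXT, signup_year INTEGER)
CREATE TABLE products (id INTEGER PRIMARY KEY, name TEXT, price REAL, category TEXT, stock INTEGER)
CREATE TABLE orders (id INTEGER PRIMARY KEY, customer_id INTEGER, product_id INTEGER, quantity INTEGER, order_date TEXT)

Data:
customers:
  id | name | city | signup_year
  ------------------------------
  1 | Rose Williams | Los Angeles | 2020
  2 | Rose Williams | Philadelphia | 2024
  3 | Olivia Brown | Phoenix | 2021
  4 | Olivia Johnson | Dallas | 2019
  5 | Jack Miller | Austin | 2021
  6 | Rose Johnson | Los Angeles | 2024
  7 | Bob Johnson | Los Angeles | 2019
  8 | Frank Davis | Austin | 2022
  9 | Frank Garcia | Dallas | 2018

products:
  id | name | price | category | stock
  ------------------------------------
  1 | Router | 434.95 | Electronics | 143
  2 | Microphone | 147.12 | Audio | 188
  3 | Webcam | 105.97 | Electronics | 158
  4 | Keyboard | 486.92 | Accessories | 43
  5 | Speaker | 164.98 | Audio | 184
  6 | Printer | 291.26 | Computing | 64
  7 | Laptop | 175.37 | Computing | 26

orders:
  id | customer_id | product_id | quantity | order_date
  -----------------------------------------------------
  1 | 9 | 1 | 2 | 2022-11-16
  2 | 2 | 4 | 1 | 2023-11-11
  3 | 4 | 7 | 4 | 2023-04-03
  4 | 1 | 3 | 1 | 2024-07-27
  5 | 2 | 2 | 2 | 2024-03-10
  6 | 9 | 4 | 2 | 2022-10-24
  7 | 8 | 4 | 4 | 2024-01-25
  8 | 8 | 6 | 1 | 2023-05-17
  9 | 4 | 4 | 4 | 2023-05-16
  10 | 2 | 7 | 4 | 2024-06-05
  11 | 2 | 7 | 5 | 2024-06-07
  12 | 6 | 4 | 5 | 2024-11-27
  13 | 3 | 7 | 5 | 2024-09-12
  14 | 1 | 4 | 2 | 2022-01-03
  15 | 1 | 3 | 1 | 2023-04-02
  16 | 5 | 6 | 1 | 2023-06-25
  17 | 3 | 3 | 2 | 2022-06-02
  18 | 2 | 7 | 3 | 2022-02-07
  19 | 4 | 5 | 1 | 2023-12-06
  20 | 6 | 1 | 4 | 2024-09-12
SELECT name, price FROM products WHERE price > (SELECT AVG(price) FROM products)

Execution result:
name | price
Router | 434.95
Keyboard | 486.92
Printer | 291.26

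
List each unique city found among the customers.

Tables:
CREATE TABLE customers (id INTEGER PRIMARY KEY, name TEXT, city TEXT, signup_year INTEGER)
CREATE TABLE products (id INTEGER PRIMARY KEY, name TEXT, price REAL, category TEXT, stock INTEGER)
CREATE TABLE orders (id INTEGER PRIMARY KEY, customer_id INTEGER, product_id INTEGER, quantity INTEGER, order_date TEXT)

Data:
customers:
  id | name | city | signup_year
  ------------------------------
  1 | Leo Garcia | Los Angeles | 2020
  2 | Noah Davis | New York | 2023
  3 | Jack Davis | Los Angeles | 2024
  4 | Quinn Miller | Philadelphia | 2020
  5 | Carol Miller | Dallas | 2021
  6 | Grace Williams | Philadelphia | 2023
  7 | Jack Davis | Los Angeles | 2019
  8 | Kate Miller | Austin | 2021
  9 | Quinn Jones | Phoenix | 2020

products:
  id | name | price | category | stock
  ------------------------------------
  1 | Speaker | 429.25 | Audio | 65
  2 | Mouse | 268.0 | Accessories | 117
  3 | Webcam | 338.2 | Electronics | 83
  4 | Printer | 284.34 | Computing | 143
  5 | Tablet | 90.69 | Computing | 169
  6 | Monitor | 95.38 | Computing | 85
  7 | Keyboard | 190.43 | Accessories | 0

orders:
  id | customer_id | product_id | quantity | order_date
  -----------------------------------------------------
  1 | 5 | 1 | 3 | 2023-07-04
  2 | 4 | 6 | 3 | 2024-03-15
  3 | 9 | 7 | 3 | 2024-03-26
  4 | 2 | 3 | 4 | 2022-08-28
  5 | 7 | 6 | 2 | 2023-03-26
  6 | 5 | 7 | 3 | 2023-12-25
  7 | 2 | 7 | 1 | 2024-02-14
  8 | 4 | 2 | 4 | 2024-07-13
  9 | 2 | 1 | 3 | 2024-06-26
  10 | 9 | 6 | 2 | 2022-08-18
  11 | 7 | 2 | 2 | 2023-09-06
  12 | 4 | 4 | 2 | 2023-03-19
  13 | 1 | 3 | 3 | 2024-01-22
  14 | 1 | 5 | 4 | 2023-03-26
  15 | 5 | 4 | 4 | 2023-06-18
SELECT DISTINCT city FROM customers

Execution result:
city
Los Angeles
New York
Philadelphia
Dallas
Austin
Phoenix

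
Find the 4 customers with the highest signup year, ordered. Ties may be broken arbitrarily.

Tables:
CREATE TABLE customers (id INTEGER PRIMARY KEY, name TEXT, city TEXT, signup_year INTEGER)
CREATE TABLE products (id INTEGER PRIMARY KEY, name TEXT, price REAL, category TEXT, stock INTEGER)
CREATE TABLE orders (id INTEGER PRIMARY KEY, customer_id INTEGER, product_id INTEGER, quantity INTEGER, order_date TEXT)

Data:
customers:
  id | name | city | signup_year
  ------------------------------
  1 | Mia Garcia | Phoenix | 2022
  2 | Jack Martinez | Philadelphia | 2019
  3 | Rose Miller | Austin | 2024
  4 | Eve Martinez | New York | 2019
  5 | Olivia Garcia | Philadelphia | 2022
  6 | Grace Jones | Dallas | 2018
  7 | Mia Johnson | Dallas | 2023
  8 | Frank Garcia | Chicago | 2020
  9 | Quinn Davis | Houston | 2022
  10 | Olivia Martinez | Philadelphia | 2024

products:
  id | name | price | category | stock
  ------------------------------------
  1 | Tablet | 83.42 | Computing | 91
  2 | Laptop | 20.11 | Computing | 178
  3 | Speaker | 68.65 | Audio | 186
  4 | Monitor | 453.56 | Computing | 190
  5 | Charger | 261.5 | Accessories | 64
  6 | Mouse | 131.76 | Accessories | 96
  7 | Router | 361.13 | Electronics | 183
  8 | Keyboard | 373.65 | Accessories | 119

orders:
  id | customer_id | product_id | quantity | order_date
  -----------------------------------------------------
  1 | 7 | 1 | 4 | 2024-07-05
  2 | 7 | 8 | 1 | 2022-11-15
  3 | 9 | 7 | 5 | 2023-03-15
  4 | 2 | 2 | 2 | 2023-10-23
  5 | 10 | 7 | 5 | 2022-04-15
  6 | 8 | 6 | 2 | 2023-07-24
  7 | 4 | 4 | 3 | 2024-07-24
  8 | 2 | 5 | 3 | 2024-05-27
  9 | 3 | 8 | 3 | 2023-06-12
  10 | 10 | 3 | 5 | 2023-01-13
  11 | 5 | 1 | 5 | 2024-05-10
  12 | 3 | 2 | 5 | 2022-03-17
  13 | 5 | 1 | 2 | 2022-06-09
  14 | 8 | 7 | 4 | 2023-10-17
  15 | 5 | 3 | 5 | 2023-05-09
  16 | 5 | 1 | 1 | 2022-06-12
SELECT name, signup_year FROM customers ORDER BY signup_year DESC LIMIT 4

Execution result:
name | signup_year
Rose Miller | 2024
Olivia Martinez | 2024
Mia Johnson | 2023
Mia Garcia | 2022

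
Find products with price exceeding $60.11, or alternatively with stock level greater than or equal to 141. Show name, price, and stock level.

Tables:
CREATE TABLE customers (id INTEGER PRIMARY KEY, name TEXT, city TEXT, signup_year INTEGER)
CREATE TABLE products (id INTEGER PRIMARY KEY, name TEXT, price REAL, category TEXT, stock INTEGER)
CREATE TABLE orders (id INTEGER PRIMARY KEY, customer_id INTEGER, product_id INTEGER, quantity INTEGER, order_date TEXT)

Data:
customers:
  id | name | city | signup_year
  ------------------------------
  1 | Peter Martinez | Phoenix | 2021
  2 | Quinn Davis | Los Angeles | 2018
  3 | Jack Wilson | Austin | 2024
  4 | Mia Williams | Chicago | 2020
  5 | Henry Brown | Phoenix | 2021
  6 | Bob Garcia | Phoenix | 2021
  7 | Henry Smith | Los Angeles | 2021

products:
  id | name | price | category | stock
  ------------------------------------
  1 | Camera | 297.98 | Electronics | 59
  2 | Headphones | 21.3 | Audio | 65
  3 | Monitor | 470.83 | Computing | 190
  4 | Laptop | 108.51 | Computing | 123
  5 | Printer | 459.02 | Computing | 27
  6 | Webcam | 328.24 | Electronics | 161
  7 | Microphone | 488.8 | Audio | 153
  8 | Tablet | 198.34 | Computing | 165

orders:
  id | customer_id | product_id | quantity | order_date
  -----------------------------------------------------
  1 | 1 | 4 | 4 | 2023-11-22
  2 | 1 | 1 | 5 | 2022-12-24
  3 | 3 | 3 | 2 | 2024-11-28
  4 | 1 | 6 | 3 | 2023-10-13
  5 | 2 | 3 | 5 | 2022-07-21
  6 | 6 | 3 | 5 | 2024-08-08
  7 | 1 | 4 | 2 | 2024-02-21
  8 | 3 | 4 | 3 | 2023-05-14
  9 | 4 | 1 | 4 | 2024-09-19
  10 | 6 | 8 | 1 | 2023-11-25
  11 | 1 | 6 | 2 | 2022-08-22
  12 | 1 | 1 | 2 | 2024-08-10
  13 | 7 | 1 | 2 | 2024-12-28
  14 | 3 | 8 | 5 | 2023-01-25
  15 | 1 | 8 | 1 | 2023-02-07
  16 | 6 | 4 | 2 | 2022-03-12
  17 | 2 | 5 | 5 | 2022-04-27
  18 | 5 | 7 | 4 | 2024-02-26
SELECT name, price, stock FROM products WHERE price > 60.11 OR stock >= 141

Execution result:
name | price | stock
Camera | 297.98 | 59
Monitor | 470.83 | 190
Laptop | 108.51 | 123
Printer | 459.02 | 27
Webcam | 328.24 | 161
Microphone | 488.80 | 153
Tablet | 198.34 | 165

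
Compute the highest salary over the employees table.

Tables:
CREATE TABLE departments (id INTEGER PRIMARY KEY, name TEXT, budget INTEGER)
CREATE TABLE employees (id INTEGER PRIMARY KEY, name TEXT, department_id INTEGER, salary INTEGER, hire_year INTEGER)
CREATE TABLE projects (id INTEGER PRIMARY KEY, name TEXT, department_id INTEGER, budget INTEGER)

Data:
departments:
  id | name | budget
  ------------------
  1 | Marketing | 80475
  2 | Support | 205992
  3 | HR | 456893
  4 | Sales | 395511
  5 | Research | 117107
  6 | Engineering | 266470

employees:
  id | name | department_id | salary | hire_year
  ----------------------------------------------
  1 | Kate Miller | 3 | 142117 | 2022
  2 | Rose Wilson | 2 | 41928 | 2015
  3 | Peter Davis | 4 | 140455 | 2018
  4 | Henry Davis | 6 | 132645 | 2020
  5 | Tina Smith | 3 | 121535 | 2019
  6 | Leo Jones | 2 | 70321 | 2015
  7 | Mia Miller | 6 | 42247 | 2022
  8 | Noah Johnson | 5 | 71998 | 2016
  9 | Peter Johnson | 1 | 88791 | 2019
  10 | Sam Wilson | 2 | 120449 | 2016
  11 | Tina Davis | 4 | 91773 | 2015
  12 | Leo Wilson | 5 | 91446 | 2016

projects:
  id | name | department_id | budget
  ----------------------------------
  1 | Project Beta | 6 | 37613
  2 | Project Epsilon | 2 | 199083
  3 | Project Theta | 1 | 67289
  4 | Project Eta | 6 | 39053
SELECT MAX(salary) FROM employees

Execution result:
142117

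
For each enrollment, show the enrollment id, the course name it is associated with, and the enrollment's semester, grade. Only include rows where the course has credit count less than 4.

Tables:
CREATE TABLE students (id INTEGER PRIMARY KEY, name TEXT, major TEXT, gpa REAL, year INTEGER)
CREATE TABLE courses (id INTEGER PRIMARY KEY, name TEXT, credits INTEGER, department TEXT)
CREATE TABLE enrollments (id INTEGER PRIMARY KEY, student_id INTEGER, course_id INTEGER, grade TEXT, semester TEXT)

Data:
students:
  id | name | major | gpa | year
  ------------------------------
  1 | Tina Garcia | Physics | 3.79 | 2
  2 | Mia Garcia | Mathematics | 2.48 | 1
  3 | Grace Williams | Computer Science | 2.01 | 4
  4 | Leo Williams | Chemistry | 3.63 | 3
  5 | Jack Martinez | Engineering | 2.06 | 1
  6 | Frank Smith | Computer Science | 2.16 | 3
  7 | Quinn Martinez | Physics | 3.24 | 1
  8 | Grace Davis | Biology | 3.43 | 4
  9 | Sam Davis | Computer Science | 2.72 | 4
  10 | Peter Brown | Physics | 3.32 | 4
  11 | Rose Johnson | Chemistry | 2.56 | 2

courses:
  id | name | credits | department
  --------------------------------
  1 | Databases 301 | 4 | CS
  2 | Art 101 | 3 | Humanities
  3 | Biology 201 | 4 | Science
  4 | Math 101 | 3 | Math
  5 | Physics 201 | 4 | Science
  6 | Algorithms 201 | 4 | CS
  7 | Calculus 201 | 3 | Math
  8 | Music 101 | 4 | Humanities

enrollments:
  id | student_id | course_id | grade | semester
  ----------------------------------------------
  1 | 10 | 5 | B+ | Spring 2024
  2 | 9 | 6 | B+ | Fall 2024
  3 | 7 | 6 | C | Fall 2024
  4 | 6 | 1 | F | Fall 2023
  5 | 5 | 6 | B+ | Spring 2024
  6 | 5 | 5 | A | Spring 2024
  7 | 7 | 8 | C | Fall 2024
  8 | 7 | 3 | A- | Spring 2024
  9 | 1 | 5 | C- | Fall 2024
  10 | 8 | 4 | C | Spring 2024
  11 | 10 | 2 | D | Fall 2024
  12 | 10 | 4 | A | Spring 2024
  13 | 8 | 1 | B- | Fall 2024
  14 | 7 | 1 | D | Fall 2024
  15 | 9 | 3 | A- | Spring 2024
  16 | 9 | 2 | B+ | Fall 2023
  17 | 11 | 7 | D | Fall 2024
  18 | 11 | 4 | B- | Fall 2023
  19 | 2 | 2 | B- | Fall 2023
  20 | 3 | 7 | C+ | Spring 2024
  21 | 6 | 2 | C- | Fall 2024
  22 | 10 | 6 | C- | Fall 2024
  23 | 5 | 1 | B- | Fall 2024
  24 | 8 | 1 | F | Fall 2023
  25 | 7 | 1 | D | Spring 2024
SELECT c.id, p.name AS course, c.semester, c.grade FROM enrollments c JOIN courses p ON c.course_id = p.id WHERE p.credits < 4

Execution result:
id | course | semester | grade
10 | Math 101 | Spring 2024 | C
11 | Art 101 | Fall 2024 | D
12 | Math 101 | Spring 2024 | A
16 | Art 101 | Fall 2023 | B+
17 | Calculus 201 | Fall 2024 | D
18 | Math 101 | Fall 2023 | B-
19 | Art 101 | Fall 2023 | B-
20 | Calculus 201 | Spring 2024 | C+
21 | Art 101 | Fall 2024 | C-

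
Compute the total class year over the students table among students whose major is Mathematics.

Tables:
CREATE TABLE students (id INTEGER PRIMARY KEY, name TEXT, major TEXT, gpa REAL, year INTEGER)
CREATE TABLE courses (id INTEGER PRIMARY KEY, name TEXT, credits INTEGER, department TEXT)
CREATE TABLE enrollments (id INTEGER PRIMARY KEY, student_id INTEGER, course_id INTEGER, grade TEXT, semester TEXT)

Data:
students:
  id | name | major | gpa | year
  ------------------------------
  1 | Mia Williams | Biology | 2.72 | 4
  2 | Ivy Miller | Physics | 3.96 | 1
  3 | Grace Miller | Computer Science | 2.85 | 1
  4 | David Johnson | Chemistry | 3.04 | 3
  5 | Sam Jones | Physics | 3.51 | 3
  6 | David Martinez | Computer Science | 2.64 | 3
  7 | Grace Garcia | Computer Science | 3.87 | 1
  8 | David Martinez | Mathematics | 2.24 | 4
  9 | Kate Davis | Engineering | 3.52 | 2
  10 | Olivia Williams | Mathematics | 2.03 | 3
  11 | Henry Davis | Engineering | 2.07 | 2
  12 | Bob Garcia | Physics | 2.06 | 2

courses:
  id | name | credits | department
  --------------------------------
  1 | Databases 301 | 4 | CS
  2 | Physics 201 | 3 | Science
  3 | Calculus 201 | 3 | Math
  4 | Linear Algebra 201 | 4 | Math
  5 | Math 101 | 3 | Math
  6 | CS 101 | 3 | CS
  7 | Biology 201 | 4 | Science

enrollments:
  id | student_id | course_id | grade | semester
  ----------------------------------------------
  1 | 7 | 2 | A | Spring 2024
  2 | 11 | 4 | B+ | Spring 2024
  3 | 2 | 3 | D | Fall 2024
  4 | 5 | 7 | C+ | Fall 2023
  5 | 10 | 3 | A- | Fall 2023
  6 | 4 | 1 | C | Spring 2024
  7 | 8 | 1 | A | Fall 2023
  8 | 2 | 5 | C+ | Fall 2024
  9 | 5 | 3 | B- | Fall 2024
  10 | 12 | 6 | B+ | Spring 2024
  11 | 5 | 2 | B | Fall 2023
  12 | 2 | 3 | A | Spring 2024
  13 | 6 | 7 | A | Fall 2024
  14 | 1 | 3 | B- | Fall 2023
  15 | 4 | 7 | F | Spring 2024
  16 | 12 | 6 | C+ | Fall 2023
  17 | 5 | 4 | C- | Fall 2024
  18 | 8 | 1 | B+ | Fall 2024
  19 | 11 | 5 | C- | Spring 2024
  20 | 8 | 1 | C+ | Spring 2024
SELECT SUM(year) FROM students WHERE major = 'Mathematics'

Execution result:
7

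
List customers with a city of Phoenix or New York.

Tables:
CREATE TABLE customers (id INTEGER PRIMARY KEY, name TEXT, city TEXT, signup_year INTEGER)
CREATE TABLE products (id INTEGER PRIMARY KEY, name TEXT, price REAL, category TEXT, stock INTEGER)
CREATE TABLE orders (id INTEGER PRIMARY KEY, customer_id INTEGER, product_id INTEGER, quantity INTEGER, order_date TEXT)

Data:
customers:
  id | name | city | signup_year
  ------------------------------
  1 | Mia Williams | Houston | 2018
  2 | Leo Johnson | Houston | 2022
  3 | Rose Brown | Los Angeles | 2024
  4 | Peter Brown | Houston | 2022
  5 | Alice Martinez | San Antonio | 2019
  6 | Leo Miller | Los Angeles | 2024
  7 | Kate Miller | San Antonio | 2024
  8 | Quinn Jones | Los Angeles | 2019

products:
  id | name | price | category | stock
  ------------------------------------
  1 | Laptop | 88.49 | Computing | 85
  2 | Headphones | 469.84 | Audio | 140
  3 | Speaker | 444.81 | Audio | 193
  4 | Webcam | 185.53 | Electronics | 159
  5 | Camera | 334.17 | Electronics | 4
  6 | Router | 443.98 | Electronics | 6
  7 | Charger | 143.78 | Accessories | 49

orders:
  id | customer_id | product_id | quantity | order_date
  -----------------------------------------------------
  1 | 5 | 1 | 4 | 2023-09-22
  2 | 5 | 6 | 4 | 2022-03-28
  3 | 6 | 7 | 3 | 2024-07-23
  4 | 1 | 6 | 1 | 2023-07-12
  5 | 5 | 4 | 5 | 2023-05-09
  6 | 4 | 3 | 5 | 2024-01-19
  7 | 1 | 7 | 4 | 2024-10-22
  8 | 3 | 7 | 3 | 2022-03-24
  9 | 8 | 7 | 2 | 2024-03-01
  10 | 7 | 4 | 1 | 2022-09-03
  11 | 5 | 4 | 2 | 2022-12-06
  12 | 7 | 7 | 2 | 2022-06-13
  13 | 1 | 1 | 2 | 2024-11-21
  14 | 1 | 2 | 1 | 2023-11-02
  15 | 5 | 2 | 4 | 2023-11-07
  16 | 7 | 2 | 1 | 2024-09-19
SELECT name, city FROM customers WHERE city IN ('Phoenix', 'New York')

Execution result:
(no rows)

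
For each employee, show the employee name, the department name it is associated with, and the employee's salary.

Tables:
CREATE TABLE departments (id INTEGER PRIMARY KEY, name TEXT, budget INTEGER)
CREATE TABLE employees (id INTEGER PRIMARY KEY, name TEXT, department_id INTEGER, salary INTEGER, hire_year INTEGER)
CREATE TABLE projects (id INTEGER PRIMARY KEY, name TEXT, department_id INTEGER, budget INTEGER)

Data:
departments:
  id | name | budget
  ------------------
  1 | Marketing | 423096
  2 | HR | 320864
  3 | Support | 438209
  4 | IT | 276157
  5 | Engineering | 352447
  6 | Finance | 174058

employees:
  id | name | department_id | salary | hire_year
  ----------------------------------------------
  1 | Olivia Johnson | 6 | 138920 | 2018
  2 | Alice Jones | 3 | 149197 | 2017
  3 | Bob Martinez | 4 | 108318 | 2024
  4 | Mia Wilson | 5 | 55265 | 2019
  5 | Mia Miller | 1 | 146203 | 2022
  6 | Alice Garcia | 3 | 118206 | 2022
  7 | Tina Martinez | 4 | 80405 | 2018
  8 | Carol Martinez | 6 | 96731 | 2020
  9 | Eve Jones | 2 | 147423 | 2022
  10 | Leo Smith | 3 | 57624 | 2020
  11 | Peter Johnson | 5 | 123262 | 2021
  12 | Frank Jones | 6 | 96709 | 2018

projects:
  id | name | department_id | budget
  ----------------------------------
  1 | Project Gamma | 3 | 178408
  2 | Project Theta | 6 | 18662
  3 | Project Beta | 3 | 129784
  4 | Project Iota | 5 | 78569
SELECT c.name, p.name AS department, c.salary FROM employees c JOIN departments p ON c.department_id = p.id

Execution result:
name | department | salary
Olivia Johnson | Finance | 138920
Alice Jones | Support | 149197
Bob Martinez | IT | 108318
Mia Wilson | Engineering | 55265
Mia Miller | Marketing | 146203
Alice Garcia | Support | 118206
Tina Martinez | IT | 80405
Carol Martinez | Finance | 96731
Eve Jones | HR | 147423
Leo Smith | Support | 57624
Peter Johnson | Engineering | 123262
Frank Jones | Finance | 96709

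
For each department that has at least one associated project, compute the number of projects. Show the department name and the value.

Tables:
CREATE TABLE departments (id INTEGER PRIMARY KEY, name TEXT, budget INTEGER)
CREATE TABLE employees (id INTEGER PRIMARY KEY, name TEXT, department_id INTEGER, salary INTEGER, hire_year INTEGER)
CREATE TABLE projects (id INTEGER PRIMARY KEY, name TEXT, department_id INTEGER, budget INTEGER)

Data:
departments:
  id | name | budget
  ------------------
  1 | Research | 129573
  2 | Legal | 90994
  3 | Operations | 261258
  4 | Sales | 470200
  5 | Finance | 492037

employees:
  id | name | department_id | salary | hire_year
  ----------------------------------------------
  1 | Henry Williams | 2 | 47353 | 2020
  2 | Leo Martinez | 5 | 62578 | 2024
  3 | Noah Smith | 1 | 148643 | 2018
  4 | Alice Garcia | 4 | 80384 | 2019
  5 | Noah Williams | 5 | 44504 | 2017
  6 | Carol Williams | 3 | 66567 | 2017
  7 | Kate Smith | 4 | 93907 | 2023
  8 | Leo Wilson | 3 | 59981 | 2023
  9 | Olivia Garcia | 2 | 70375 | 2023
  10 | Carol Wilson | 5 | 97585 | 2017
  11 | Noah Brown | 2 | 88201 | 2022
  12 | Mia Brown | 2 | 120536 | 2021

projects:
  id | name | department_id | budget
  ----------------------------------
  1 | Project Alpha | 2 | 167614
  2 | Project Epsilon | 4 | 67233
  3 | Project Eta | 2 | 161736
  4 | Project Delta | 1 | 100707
SELECT p.name, COUNT(*) AS n FROM projects c JOIN departments p ON c.department_id = p.id GROUP BY p.id, p.name

Execution result:
name | n
Research | 1
Legal | 2
Sales | 1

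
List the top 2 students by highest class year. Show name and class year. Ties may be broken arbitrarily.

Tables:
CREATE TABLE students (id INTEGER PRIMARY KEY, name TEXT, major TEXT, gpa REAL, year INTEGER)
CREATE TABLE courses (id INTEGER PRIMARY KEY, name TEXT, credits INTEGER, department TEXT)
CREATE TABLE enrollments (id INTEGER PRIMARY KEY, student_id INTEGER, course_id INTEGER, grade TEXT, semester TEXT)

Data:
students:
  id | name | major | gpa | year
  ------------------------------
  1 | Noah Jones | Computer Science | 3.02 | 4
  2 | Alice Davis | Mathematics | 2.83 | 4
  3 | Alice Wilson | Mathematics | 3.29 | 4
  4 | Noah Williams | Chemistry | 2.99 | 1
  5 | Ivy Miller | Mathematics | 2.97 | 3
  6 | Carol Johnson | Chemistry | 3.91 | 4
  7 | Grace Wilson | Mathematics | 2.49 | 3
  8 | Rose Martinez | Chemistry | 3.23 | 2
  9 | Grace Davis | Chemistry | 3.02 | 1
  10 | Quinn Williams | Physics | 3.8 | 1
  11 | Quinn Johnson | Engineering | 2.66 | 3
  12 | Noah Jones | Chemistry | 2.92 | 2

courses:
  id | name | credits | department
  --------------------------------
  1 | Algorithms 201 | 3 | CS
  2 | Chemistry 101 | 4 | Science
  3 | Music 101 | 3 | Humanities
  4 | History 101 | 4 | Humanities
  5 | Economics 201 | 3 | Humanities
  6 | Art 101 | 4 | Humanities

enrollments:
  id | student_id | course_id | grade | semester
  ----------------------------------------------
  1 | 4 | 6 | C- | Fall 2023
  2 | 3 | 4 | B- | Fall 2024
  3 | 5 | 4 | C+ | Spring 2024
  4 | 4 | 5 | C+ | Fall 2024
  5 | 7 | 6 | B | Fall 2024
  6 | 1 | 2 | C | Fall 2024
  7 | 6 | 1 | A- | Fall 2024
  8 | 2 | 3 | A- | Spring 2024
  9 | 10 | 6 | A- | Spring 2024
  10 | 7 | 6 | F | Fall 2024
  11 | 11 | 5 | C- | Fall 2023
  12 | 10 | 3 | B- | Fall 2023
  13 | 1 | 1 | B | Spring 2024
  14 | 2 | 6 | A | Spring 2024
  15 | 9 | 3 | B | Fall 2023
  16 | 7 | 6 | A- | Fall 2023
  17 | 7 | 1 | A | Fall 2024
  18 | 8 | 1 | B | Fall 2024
SELECT name, year FROM students ORDER BY year DESC LIMIT 2

Execution result:
name | year
Noah Jones | 4
Alice Davis | 4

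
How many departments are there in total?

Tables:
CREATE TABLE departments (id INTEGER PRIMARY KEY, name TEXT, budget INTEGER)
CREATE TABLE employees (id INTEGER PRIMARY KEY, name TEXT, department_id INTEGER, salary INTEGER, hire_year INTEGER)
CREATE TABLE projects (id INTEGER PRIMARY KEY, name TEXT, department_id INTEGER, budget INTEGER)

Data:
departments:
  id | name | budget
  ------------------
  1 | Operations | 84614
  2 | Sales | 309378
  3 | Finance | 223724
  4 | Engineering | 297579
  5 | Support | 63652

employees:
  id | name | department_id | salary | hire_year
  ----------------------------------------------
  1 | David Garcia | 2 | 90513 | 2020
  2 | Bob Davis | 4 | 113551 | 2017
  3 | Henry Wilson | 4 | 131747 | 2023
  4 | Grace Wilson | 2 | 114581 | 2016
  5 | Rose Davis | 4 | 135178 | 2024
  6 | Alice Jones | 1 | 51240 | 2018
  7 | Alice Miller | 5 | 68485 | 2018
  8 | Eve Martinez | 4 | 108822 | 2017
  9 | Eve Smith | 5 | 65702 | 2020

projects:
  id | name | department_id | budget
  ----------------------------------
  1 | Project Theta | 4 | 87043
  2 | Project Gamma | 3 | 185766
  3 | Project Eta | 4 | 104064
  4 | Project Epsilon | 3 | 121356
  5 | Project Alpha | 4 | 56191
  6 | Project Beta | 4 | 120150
SELECT COUNT(*) FROM departments

Execution result:
5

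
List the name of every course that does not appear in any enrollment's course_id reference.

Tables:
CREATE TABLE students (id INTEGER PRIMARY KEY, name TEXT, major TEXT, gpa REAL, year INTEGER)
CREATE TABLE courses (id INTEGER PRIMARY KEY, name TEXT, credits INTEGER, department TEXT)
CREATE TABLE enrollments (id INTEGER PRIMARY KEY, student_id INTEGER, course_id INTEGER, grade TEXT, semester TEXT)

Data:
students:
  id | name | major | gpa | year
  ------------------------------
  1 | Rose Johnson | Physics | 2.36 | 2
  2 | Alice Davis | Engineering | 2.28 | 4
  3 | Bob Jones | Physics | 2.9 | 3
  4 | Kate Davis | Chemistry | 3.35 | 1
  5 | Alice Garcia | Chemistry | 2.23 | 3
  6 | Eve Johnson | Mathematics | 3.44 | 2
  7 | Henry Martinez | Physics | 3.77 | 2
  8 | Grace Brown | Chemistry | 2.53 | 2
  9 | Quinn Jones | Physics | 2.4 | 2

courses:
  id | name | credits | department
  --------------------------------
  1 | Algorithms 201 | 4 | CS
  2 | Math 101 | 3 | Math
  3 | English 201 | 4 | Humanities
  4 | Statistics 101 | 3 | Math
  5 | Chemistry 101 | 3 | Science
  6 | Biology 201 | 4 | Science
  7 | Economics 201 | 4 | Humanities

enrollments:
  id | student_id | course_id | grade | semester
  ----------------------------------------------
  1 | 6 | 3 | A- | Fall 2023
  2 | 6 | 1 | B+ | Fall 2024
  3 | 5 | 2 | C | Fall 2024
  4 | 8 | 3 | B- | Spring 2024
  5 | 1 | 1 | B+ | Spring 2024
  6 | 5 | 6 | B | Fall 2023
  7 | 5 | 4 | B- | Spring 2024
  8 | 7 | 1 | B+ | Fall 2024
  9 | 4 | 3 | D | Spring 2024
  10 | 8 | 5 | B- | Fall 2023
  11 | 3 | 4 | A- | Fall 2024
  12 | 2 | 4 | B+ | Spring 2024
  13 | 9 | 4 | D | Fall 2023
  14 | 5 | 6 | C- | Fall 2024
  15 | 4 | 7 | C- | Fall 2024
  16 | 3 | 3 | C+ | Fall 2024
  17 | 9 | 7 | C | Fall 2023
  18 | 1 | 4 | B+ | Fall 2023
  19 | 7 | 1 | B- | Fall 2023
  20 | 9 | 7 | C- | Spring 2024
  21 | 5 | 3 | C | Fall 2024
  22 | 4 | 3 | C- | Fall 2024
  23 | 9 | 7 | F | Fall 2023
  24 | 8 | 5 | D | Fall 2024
SELECT p.name FROM courses p LEFT JOIN enrollments c ON c.course_id = p.id WHERE c.id IS NULL

Execution result:
(no rows)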